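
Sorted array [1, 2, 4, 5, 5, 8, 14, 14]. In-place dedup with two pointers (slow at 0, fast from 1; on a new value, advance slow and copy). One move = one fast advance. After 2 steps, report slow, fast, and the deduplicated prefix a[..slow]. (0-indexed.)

slow=2, fast=3, prefix=[1, 2, 4]

(s=0,f=1) a[fast]=2≠a[slow]=1 write a[1]=2 → slow++,fast++
(s=1,f=2) a[fast]=4≠a[slow]=2 write a[2]=4 → slow++,fast++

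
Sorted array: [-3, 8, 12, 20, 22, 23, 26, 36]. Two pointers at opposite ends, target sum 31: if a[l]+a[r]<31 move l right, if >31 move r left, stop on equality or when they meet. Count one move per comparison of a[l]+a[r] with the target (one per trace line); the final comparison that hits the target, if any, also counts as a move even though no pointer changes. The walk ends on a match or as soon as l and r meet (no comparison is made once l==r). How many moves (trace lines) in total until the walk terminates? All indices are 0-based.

4 moves

[0,7] -3+36=33 >31 → r--
[0,6] -3+26=23 <31 → l++
[1,6] 8+26=34 >31 → r--
[1,5] 8+23=31 → found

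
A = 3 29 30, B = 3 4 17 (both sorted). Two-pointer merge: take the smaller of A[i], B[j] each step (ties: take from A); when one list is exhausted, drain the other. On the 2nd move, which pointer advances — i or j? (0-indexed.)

[i=0,j=0] A[i]=3<=B[j]=3 take 3 → i++
[i=1,j=0] A[i]=29>B[j]=3 take 3 → j++

j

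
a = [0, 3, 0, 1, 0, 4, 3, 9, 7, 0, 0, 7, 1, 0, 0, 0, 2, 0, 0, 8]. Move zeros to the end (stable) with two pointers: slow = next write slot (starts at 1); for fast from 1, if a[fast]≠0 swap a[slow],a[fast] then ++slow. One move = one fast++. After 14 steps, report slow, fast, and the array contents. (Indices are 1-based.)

(s=1,f=1) a[fast]=0 → fast++
(s=1,f=2) a[fast]=3≠0 swap→a[1]=3 → slow++,fast++
(s=2,f=3) a[fast]=0 → fast++
(s=2,f=4) a[fast]=1≠0 swap→a[2]=1 → slow++,fast++
(s=3,f=5) a[fast]=0 → fast++
(s=3,f=6) a[fast]=4≠0 swap→a[3]=4 → slow++,fast++
(s=4,f=7) a[fast]=3≠0 swap→a[4]=3 → slow++,fast++
(s=5,f=8) a[fast]=9≠0 swap→a[5]=9 → slow++,fast++
(s=6,f=9) a[fast]=7≠0 swap→a[6]=7 → slow++,fast++
(s=7,f=10) a[fast]=0 → fast++
(s=7,f=11) a[fast]=0 → fast++
(s=7,f=12) a[fast]=7≠0 swap→a[7]=7 → slow++,fast++
(s=8,f=13) a[fast]=1≠0 swap→a[8]=1 → slow++,fast++
(s=9,f=14) a[fast]=0 → fast++

slow=9, fast=15, a=[3, 1, 4, 3, 9, 7, 7, 1, 0, 0, 0, 0, 0, 0, 0, 0, 2, 0, 0, 8]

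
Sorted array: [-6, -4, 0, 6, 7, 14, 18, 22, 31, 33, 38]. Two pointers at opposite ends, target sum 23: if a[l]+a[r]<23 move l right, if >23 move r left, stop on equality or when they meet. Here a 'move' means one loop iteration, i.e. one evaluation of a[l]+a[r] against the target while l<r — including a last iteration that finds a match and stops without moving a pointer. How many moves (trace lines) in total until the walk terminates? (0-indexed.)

10 moves

[0,10] -6+38=32 >23 → r--
[0,9] -6+33=27 >23 → r--
[0,8] -6+31=25 >23 → r--
[0,7] -6+22=16 <23 → l++
[1,7] -4+22=18 <23 → l++
[2,7] 0+22=22 <23 → l++
[3,7] 6+22=28 >23 → r--
[3,6] 6+18=24 >23 → r--
[3,5] 6+14=20 <23 → l++
[4,5] 7+14=21 <23 → l++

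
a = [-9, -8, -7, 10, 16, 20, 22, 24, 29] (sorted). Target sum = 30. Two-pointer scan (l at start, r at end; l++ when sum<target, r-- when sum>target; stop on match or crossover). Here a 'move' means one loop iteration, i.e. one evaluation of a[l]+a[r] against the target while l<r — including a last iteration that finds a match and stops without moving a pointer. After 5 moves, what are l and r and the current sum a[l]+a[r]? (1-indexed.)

l=4, r=7, sum=32

[1,9] -9+29=20 <30 → l++
[2,9] -8+29=21 <30 → l++
[3,9] -7+29=22 <30 → l++
[4,9] 10+29=39 >30 → r--
[4,8] 10+24=34 >30 → r--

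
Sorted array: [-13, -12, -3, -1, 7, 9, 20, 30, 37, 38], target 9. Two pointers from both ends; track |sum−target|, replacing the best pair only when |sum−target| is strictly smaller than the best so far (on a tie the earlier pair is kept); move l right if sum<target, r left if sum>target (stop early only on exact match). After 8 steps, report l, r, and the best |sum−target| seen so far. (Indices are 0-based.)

[0,9] -13+38=25 d=16 * → r--
[0,8] -13+37=24 d=15 * → r--
[0,7] -13+30=17 d=8 * → r--
[0,6] -13+20=7 d=2 * → l++
[1,6] -12+20=8 d=1 * → l++
[2,6] -3+20=17 d=8 → r--
[2,5] -3+9=6 d=3 → l++
[3,5] -1+9=8 d=1 → l++

l=4, r=5, best |Δ|=1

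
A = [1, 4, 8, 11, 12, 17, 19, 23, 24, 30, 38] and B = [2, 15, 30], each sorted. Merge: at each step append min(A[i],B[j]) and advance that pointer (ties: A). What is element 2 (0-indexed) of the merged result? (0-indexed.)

i=0 j=0: A[i]=1<=B[j]=2 take 1, i++
i=1 j=0: A[i]=4>B[j]=2 take 2, j++
i=1 j=1: A[i]=4<=B[j]=15 take 4, i++
i=2 j=1: A[i]=8<=B[j]=15 take 8, i++
i=3 j=1: A[i]=11<=B[j]=15 take 11, i++
i=4 j=1: A[i]=12<=B[j]=15 take 12, i++
i=5 j=1: A[i]=17>B[j]=15 take 15, j++
i=5 j=2: A[i]=17<=B[j]=30 take 17, i++
i=6 j=2: A[i]=19<=B[j]=30 take 19, i++
i=7 j=2: A[i]=23<=B[j]=30 take 23, i++
i=8 j=2: A[i]=24<=B[j]=30 take 24, i++
i=9 j=2: A[i]=30<=B[j]=30 take 30, i++
i=10 j=2: A[i]=38>B[j]=30 take 30, j++
i=10 j=3: B done, take A[i]=38, i++

merged[2] = 4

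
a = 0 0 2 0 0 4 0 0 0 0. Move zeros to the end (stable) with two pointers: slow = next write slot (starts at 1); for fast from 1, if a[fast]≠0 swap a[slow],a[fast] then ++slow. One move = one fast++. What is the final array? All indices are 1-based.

(s=1,f=1) a[fast]=0 → fast++
(s=1,f=2) a[fast]=0 → fast++
(s=1,f=3) a[fast]=2≠0 swap→a[1]=2 → slow++,fast++
(s=2,f=4) a[fast]=0 → fast++
(s=2,f=5) a[fast]=0 → fast++
(s=2,f=6) a[fast]=4≠0 swap→a[2]=4 → slow++,fast++
(s=3,f=7) a[fast]=0 → fast++
(s=3,f=8) a[fast]=0 → fast++
(s=3,f=9) a[fast]=0 → fast++
(s=3,f=10) a[fast]=0 → fast++

[2, 4, 0, 0, 0, 0, 0, 0, 0, 0]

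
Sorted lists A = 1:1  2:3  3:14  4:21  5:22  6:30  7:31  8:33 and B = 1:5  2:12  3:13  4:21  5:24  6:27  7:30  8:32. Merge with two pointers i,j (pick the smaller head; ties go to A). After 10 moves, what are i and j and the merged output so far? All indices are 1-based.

[i=1,j=1] A[i]=1<=B[j]=5 take 1 → i++
[i=2,j=1] A[i]=3<=B[j]=5 take 3 → i++
[i=3,j=1] A[i]=14>B[j]=5 take 5 → j++
[i=3,j=2] A[i]=14>B[j]=12 take 12 → j++
[i=3,j=3] A[i]=14>B[j]=13 take 13 → j++
[i=3,j=4] A[i]=14<=B[j]=21 take 14 → i++
[i=4,j=4] A[i]=21<=B[j]=21 take 21 → i++
[i=5,j=4] A[i]=22>B[j]=21 take 21 → j++
[i=5,j=5] A[i]=22<=B[j]=24 take 22 → i++
[i=6,j=5] A[i]=30>B[j]=24 take 24 → j++

i=6, j=6, merged so far=[1, 3, 5, 12, 13, 14, 21, 21, 22, 24]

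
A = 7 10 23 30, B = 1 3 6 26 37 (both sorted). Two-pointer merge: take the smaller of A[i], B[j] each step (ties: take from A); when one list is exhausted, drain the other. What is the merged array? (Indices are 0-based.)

[i=0,j=0] A[i]=7>B[j]=1 take 1 → j++
[i=0,j=1] A[i]=7>B[j]=3 take 3 → j++
[i=0,j=2] A[i]=7>B[j]=6 take 6 → j++
[i=0,j=3] A[i]=7<=B[j]=26 take 7 → i++
[i=1,j=3] A[i]=10<=B[j]=26 take 10 → i++
[i=2,j=3] A[i]=23<=B[j]=26 take 23 → i++
[i=3,j=3] A[i]=30>B[j]=26 take 26 → j++
[i=3,j=4] A[i]=30<=B[j]=37 take 30 → i++
[i=4,j=4] A done, take B[j]=37 → j++

[1, 3, 6, 7, 10, 23, 26, 30, 37]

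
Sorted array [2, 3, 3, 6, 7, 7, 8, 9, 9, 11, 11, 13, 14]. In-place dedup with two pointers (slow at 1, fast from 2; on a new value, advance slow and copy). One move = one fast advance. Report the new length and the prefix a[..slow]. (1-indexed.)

length 9; prefix = [2, 3, 6, 7, 8, 9, 11, 13, 14]

(s=1,f=2) a[fast]=3≠a[slow]=2 write a[2]=3 → slow++,fast++
(s=2,f=3) a[fast]=3=a[slow] dup → fast++
(s=2,f=4) a[fast]=6≠a[slow]=3 write a[3]=6 → slow++,fast++
(s=3,f=5) a[fast]=7≠a[slow]=6 write a[4]=7 → slow++,fast++
(s=4,f=6) a[fast]=7=a[slow] dup → fast++
(s=4,f=7) a[fast]=8≠a[slow]=7 write a[5]=8 → slow++,fast++
(s=5,f=8) a[fast]=9≠a[slow]=8 write a[6]=9 → slow++,fast++
(s=6,f=9) a[fast]=9=a[slow] dup → fast++
(s=6,f=10) a[fast]=11≠a[slow]=9 write a[7]=11 → slow++,fast++
(s=7,f=11) a[fast]=11=a[slow] dup → fast++
(s=7,f=12) a[fast]=13≠a[slow]=11 write a[8]=13 → slow++,fast++
(s=8,f=13) a[fast]=14≠a[slow]=13 write a[9]=14 → slow++,fast++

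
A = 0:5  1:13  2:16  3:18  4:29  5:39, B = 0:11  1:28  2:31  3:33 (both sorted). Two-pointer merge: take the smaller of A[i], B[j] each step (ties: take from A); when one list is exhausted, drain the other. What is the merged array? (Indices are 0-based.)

i=0 j=0: A[i]=5<=B[j]=11 take 5, i++
i=1 j=0: A[i]=13>B[j]=11 take 11, j++
i=1 j=1: A[i]=13<=B[j]=28 take 13, i++
i=2 j=1: A[i]=16<=B[j]=28 take 16, i++
i=3 j=1: A[i]=18<=B[j]=28 take 18, i++
i=4 j=1: A[i]=29>B[j]=28 take 28, j++
i=4 j=2: A[i]=29<=B[j]=31 take 29, i++
i=5 j=2: A[i]=39>B[j]=31 take 31, j++
i=5 j=3: A[i]=39>B[j]=33 take 33, j++
i=5 j=4: B done, take A[i]=39, i++

[5, 11, 13, 16, 18, 28, 29, 31, 33, 39]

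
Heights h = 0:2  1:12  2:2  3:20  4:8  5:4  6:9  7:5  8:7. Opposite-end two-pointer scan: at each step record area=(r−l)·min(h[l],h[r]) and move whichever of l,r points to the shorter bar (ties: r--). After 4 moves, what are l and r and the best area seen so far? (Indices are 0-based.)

l=1, r=5, best area=49

l=0 r=8: min(2,7)*8=16 best=16 *, l++
l=1 r=8: min(12,7)*7=49 best=49 *, r--
l=1 r=7: min(12,5)*6=30 best=49, r--
l=1 r=6: min(12,9)*5=45 best=49, r--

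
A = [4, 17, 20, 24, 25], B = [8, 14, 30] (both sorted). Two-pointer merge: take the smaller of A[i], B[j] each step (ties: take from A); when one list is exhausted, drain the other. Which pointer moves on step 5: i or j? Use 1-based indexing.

i=1 j=1: A[i]=4<=B[j]=8 take 4, i++
i=2 j=1: A[i]=17>B[j]=8 take 8, j++
i=2 j=2: A[i]=17>B[j]=14 take 14, j++
i=2 j=3: A[i]=17<=B[j]=30 take 17, i++
i=3 j=3: A[i]=20<=B[j]=30 take 20, i++

i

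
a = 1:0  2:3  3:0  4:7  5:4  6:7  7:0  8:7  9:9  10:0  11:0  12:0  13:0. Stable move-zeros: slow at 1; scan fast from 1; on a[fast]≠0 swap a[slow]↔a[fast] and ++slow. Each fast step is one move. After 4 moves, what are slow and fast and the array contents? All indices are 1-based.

(s=1,f=1) a[fast]=0 → fast++
(s=1,f=2) a[fast]=3≠0 swap→a[1]=3 → slow++,fast++
(s=2,f=3) a[fast]=0 → fast++
(s=2,f=4) a[fast]=7≠0 swap→a[2]=7 → slow++,fast++

slow=3, fast=5, a=[3, 7, 0, 0, 4, 7, 0, 7, 9, 0, 0, 0, 0]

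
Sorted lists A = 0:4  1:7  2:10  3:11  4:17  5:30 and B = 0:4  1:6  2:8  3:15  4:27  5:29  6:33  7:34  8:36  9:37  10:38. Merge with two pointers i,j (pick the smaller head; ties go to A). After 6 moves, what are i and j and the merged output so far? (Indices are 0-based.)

i=3, j=3, merged so far=[4, 4, 6, 7, 8, 10]

i=0 j=0: A[i]=4<=B[j]=4 take 4, i++
i=1 j=0: A[i]=7>B[j]=4 take 4, j++
i=1 j=1: A[i]=7>B[j]=6 take 6, j++
i=1 j=2: A[i]=7<=B[j]=8 take 7, i++
i=2 j=2: A[i]=10>B[j]=8 take 8, j++
i=2 j=3: A[i]=10<=B[j]=15 take 10, i++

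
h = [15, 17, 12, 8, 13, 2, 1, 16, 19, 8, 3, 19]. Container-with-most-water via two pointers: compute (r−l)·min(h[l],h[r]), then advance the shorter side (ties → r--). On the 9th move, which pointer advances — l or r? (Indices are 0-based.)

[0,11] min(15,19)*11=165 best=165 * → l++
[1,11] min(17,19)*10=170 best=170 * → l++
[2,11] min(12,19)*9=108 best=170 → l++
[3,11] min(8,19)*8=64 best=170 → l++
[4,11] min(13,19)*7=91 best=170 → l++
[5,11] min(2,19)*6=12 best=170 → l++
[6,11] min(1,19)*5=5 best=170 → l++
[7,11] min(16,19)*4=64 best=170 → l++
[8,11] min(19,19)*3=57 best=170 → r--

r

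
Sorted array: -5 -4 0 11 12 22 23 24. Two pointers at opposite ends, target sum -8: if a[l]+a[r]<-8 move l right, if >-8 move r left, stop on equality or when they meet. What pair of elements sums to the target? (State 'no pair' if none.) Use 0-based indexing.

[0,7] -5+24=19 >-8 → r--
[0,6] -5+23=18 >-8 → r--
[0,5] -5+22=17 >-8 → r--
[0,4] -5+12=7 >-8 → r--
[0,3] -5+11=6 >-8 → r--
[0,2] -5+0=-5 >-8 → r--
[0,1] -5+-4=-9 <-8 → l++

no pair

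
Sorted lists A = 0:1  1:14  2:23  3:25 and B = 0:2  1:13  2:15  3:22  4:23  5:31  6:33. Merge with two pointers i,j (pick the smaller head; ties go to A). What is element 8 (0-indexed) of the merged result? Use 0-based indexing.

i=0 j=0: A[i]=1<=B[j]=2 take 1, i++
i=1 j=0: A[i]=14>B[j]=2 take 2, j++
i=1 j=1: A[i]=14>B[j]=13 take 13, j++
i=1 j=2: A[i]=14<=B[j]=15 take 14, i++
i=2 j=2: A[i]=23>B[j]=15 take 15, j++
i=2 j=3: A[i]=23>B[j]=22 take 22, j++
i=2 j=4: A[i]=23<=B[j]=23 take 23, i++
i=3 j=4: A[i]=25>B[j]=23 take 23, j++
i=3 j=5: A[i]=25<=B[j]=31 take 25, i++
i=4 j=5: A done, take B[j]=31, j++
i=4 j=6: A done, take B[j]=33, j++

merged[8] = 25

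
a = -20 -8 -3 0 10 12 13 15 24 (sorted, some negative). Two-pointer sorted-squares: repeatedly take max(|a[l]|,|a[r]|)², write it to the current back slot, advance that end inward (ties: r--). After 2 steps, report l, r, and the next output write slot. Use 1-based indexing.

[1,9] |-20|<=|24| out[9]=576 → r--
[1,8] |-20|>|15| out[8]=400 → l++

l=2, r=8, next write slot=7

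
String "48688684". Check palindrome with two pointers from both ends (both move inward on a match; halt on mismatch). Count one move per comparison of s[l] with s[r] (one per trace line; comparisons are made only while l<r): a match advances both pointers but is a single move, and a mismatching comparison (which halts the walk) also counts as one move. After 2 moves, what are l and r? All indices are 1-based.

l=1 r=8: '4'=='4', l++,r--
l=2 r=7: '8'=='8', l++,r--

l=3, r=6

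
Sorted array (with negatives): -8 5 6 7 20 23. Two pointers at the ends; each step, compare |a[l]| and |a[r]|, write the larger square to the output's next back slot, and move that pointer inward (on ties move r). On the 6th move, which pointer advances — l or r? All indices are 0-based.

l=0 r=5: |-8|<=|23| out[5]=529, r--
l=0 r=4: |-8|<=|20| out[4]=400, r--
l=0 r=3: |-8|>|7| out[3]=64, l++
l=1 r=3: |5|<=|7| out[2]=49, r--
l=1 r=2: |5|<=|6| out[1]=36, r--
l=1 r=1: |5|<=|5| out[0]=25, r--

r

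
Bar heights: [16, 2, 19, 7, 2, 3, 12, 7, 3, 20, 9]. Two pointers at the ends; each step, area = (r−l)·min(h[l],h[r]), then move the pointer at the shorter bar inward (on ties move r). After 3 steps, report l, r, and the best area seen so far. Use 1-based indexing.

l=3, r=10, best area=144

l=1 r=11: min(16,9)*10=90 best=90 *, r--
l=1 r=10: min(16,20)*9=144 best=144 *, l++
l=2 r=10: min(2,20)*8=16 best=144, l++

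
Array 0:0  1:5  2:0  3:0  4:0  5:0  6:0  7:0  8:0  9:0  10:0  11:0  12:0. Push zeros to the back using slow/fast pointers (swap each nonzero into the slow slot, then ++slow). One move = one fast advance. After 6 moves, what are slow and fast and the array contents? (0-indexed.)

slow=1, fast=6, a=[5, 0, 0, 0, 0, 0, 0, 0, 0, 0, 0, 0, 0]

slow=0 fast=0: a[fast]=0, fast++
slow=0 fast=1: a[fast]=5≠0 swap→a[0]=5, slow++,fast++
slow=1 fast=2: a[fast]=0, fast++
slow=1 fast=3: a[fast]=0, fast++
slow=1 fast=4: a[fast]=0, fast++
slow=1 fast=5: a[fast]=0, fast++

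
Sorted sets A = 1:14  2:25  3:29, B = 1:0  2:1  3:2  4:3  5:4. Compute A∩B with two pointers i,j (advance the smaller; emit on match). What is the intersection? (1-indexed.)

i=1 j=1: 14>0, j++
i=1 j=2: 14>1, j++
i=1 j=3: 14>2, j++
i=1 j=4: 14>3, j++
i=1 j=5: 14>4, j++

intersection = []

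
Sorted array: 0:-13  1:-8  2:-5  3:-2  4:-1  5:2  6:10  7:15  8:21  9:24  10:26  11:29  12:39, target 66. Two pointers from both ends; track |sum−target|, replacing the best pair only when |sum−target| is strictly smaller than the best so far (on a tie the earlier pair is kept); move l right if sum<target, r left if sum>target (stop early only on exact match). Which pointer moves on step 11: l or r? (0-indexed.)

l

l=0 r=12: -13+39=26 d=40 *, l++
l=1 r=12: -8+39=31 d=35 *, l++
l=2 r=12: -5+39=34 d=32 *, l++
l=3 r=12: -2+39=37 d=29 *, l++
l=4 r=12: -1+39=38 d=28 *, l++
l=5 r=12: 2+39=41 d=25 *, l++
l=6 r=12: 10+39=49 d=17 *, l++
l=7 r=12: 15+39=54 d=12 *, l++
l=8 r=12: 21+39=60 d=6 *, l++
l=9 r=12: 24+39=63 d=3 *, l++
l=10 r=12: 26+39=65 d=1 *, l++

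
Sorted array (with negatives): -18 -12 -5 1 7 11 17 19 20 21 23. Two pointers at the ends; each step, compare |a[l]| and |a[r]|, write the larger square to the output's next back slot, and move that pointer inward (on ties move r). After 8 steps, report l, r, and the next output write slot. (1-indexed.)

l=1 r=11: |-18|<=|23| out[11]=529, r--
l=1 r=10: |-18|<=|21| out[10]=441, r--
l=1 r=9: |-18|<=|20| out[9]=400, r--
l=1 r=8: |-18|<=|19| out[8]=361, r--
l=1 r=7: |-18|>|17| out[7]=324, l++
l=2 r=7: |-12|<=|17| out[6]=289, r--
l=2 r=6: |-12|>|11| out[5]=144, l++
l=3 r=6: |-5|<=|11| out[4]=121, r--

l=3, r=5, next write slot=3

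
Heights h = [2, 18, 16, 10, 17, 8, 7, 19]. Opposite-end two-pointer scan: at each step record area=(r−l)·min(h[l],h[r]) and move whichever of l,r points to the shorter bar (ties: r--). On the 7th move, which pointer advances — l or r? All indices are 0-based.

l=0 r=7: min(2,19)*7=14 best=14 *, l++
l=1 r=7: min(18,19)*6=108 best=108 *, l++
l=2 r=7: min(16,19)*5=80 best=108, l++
l=3 r=7: min(10,19)*4=40 best=108, l++
l=4 r=7: min(17,19)*3=51 best=108, l++
l=5 r=7: min(8,19)*2=16 best=108, l++
l=6 r=7: min(7,19)*1=7 best=108, l++

l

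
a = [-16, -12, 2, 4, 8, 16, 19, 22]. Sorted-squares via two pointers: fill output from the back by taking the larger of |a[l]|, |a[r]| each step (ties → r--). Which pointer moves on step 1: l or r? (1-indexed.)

l=1 r=8: |-16|<=|22| out[8]=484, r--

r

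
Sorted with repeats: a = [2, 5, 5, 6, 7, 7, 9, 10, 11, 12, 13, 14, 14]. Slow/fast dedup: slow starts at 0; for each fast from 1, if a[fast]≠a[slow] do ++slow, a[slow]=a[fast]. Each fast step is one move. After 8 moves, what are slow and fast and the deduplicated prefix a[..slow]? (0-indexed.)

slow=0 fast=1: a[fast]=5≠a[slow]=2 write a[1]=5, slow++,fast++
slow=1 fast=2: a[fast]=5=a[slow] dup, fast++
slow=1 fast=3: a[fast]=6≠a[slow]=5 write a[2]=6, slow++,fast++
slow=2 fast=4: a[fast]=7≠a[slow]=6 write a[3]=7, slow++,fast++
slow=3 fast=5: a[fast]=7=a[slow] dup, fast++
slow=3 fast=6: a[fast]=9≠a[slow]=7 write a[4]=9, slow++,fast++
slow=4 fast=7: a[fast]=10≠a[slow]=9 write a[5]=10, slow++,fast++
slow=5 fast=8: a[fast]=11≠a[slow]=10 write a[6]=11, slow++,fast++

slow=6, fast=9, prefix=[2, 5, 6, 7, 9, 10, 11]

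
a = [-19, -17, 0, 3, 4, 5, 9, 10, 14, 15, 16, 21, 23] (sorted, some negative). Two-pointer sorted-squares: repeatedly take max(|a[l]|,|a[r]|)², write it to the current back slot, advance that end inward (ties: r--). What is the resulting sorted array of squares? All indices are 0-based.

[0, 9, 16, 25, 81, 100, 196, 225, 256, 289, 361, 441, 529]

[0,12] |-19|<=|23| out[12]=529 → r--
[0,11] |-19|<=|21| out[11]=441 → r--
[0,10] |-19|>|16| out[10]=361 → l++
[1,10] |-17|>|16| out[9]=289 → l++
[2,10] |0|<=|16| out[8]=256 → r--
[2,9] |0|<=|15| out[7]=225 → r--
[2,8] |0|<=|14| out[6]=196 → r--
[2,7] |0|<=|10| out[5]=100 → r--
[2,6] |0|<=|9| out[4]=81 → r--
[2,5] |0|<=|5| out[3]=25 → r--
[2,4] |0|<=|4| out[2]=16 → r--
[2,3] |0|<=|3| out[1]=9 → r--
[2,2] |0|<=|0| out[0]=0 → r--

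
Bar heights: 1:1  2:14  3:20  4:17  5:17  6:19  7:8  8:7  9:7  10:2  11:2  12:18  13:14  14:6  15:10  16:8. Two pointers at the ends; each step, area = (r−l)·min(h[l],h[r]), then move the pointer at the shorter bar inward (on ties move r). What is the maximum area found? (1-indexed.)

max area = 162

[1,16] min(1,8)*15=15 best=15 * → l++
[2,16] min(14,8)*14=112 best=112 * → r--
[2,15] min(14,10)*13=130 best=130 * → r--
[2,14] min(14,6)*12=72 best=130 → r--
[2,13] min(14,14)*11=154 best=154 * → r--
[2,12] min(14,18)*10=140 best=154 → l++
[3,12] min(20,18)*9=162 best=162 * → r--
[3,11] min(20,2)*8=16 best=162 → r--
[3,10] min(20,2)*7=14 best=162 → r--
[3,9] min(20,7)*6=42 best=162 → r--
[3,8] min(20,7)*5=35 best=162 → r--
[3,7] min(20,8)*4=32 best=162 → r--
[3,6] min(20,19)*3=57 best=162 → r--
[3,5] min(20,17)*2=34 best=162 → r--
[3,4] min(20,17)*1=17 best=162 → r--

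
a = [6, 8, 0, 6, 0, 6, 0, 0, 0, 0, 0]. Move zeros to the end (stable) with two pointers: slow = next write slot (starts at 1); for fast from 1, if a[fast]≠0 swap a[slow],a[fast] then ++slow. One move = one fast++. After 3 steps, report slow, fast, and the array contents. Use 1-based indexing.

slow=3, fast=4, a=[6, 8, 0, 6, 0, 6, 0, 0, 0, 0, 0]

slow=1 fast=1: a[fast]=6≠0 swap→a[1]=6, slow++,fast++
slow=2 fast=2: a[fast]=8≠0 swap→a[2]=8, slow++,fast++
slow=3 fast=3: a[fast]=0, fast++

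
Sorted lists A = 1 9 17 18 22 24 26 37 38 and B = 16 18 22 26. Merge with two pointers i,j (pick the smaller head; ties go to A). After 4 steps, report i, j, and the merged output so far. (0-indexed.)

i=3, j=1, merged so far=[1, 9, 16, 17]

i=0 j=0: A[i]=1<=B[j]=16 take 1, i++
i=1 j=0: A[i]=9<=B[j]=16 take 9, i++
i=2 j=0: A[i]=17>B[j]=16 take 16, j++
i=2 j=1: A[i]=17<=B[j]=18 take 17, i++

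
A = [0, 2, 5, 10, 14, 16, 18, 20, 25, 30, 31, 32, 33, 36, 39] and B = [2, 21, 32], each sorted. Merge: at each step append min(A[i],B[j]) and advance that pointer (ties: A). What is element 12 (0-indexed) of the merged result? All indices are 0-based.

merged[12] = 31

[i=0,j=0] A[i]=0<=B[j]=2 take 0 → i++
[i=1,j=0] A[i]=2<=B[j]=2 take 2 → i++
[i=2,j=0] A[i]=5>B[j]=2 take 2 → j++
[i=2,j=1] A[i]=5<=B[j]=21 take 5 → i++
[i=3,j=1] A[i]=10<=B[j]=21 take 10 → i++
[i=4,j=1] A[i]=14<=B[j]=21 take 14 → i++
[i=5,j=1] A[i]=16<=B[j]=21 take 16 → i++
[i=6,j=1] A[i]=18<=B[j]=21 take 18 → i++
[i=7,j=1] A[i]=20<=B[j]=21 take 20 → i++
[i=8,j=1] A[i]=25>B[j]=21 take 21 → j++
[i=8,j=2] A[i]=25<=B[j]=32 take 25 → i++
[i=9,j=2] A[i]=30<=B[j]=32 take 30 → i++
[i=10,j=2] A[i]=31<=B[j]=32 take 31 → i++
[i=11,j=2] A[i]=32<=B[j]=32 take 32 → i++
[i=12,j=2] A[i]=33>B[j]=32 take 32 → j++
[i=12,j=3] B done, take A[i]=33 → i++
[i=13,j=3] B done, take A[i]=36 → i++
[i=14,j=3] B done, take A[i]=39 → i++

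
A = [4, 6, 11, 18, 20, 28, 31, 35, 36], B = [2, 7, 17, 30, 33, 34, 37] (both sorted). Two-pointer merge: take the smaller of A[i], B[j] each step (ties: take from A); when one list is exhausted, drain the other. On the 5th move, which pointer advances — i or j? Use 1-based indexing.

i=1 j=1: A[i]=4>B[j]=2 take 2, j++
i=1 j=2: A[i]=4<=B[j]=7 take 4, i++
i=2 j=2: A[i]=6<=B[j]=7 take 6, i++
i=3 j=2: A[i]=11>B[j]=7 take 7, j++
i=3 j=3: A[i]=11<=B[j]=17 take 11, i++

i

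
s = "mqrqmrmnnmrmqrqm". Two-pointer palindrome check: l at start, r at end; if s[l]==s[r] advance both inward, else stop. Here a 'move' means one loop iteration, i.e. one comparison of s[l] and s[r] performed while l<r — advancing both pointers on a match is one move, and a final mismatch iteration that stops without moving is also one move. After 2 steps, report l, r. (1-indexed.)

l=3, r=14

l=1 r=16: 'm'=='m', l++,r--
l=2 r=15: 'q'=='q', l++,r--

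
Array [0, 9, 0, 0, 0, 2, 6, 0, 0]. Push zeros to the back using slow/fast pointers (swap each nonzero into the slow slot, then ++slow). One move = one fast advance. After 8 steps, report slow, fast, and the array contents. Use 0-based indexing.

slow=0 fast=0: a[fast]=0, fast++
slow=0 fast=1: a[fast]=9≠0 swap→a[0]=9, slow++,fast++
slow=1 fast=2: a[fast]=0, fast++
slow=1 fast=3: a[fast]=0, fast++
slow=1 fast=4: a[fast]=0, fast++
slow=1 fast=5: a[fast]=2≠0 swap→a[1]=2, slow++,fast++
slow=2 fast=6: a[fast]=6≠0 swap→a[2]=6, slow++,fast++
slow=3 fast=7: a[fast]=0, fast++

slow=3, fast=8, a=[9, 2, 6, 0, 0, 0, 0, 0, 0]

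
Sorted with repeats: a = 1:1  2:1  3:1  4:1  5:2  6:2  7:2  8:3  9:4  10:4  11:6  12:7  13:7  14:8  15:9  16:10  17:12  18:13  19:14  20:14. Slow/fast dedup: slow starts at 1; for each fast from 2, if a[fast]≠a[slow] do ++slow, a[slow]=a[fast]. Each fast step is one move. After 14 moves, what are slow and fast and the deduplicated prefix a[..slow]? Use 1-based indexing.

slow=8, fast=16, prefix=[1, 2, 3, 4, 6, 7, 8, 9]

(s=1,f=2) a[fast]=1=a[slow] dup → fast++
(s=1,f=3) a[fast]=1=a[slow] dup → fast++
(s=1,f=4) a[fast]=1=a[slow] dup → fast++
(s=1,f=5) a[fast]=2≠a[slow]=1 write a[2]=2 → slow++,fast++
(s=2,f=6) a[fast]=2=a[slow] dup → fast++
(s=2,f=7) a[fast]=2=a[slow] dup → fast++
(s=2,f=8) a[fast]=3≠a[slow]=2 write a[3]=3 → slow++,fast++
(s=3,f=9) a[fast]=4≠a[slow]=3 write a[4]=4 → slow++,fast++
(s=4,f=10) a[fast]=4=a[slow] dup → fast++
(s=4,f=11) a[fast]=6≠a[slow]=4 write a[5]=6 → slow++,fast++
(s=5,f=12) a[fast]=7≠a[slow]=6 write a[6]=7 → slow++,fast++
(s=6,f=13) a[fast]=7=a[slow] dup → fast++
(s=6,f=14) a[fast]=8≠a[slow]=7 write a[7]=8 → slow++,fast++
(s=7,f=15) a[fast]=9≠a[slow]=8 write a[8]=9 → slow++,fast++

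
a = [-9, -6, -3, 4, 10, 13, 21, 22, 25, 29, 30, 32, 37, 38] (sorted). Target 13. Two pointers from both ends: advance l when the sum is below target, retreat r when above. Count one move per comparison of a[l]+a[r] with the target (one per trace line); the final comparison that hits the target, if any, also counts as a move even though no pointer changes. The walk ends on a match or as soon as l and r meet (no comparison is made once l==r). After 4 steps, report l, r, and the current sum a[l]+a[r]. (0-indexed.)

[0,13] -9+38=29 >13 → r--
[0,12] -9+37=28 >13 → r--
[0,11] -9+32=23 >13 → r--
[0,10] -9+30=21 >13 → r--

l=0, r=9, sum=20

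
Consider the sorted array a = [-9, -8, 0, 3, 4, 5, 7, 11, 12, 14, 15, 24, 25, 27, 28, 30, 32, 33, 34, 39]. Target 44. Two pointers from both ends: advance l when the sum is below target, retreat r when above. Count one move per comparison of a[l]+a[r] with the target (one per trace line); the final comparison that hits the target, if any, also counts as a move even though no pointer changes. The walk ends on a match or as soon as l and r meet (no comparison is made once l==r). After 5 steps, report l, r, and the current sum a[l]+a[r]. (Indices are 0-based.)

l=5, r=19, sum=44

l=0 r=19: -9+39=30 <44, l++
l=1 r=19: -8+39=31 <44, l++
l=2 r=19: 0+39=39 <44, l++
l=3 r=19: 3+39=42 <44, l++
l=4 r=19: 4+39=43 <44, l++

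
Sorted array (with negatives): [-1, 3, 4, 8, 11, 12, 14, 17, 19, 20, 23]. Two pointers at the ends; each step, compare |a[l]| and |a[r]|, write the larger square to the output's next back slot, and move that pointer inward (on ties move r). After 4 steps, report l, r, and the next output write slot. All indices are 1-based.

l=1, r=7, next write slot=7

l=1 r=11: |-1|<=|23| out[11]=529, r--
l=1 r=10: |-1|<=|20| out[10]=400, r--
l=1 r=9: |-1|<=|19| out[9]=361, r--
l=1 r=8: |-1|<=|17| out[8]=289, r--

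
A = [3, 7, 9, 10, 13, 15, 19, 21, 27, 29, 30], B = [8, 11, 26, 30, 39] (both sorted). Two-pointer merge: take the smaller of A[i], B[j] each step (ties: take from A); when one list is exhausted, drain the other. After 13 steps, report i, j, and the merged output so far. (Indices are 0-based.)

i=10, j=3, merged so far=[3, 7, 8, 9, 10, 11, 13, 15, 19, 21, 26, 27, 29]

[i=0,j=0] A[i]=3<=B[j]=8 take 3 → i++
[i=1,j=0] A[i]=7<=B[j]=8 take 7 → i++
[i=2,j=0] A[i]=9>B[j]=8 take 8 → j++
[i=2,j=1] A[i]=9<=B[j]=11 take 9 → i++
[i=3,j=1] A[i]=10<=B[j]=11 take 10 → i++
[i=4,j=1] A[i]=13>B[j]=11 take 11 → j++
[i=4,j=2] A[i]=13<=B[j]=26 take 13 → i++
[i=5,j=2] A[i]=15<=B[j]=26 take 15 → i++
[i=6,j=2] A[i]=19<=B[j]=26 take 19 → i++
[i=7,j=2] A[i]=21<=B[j]=26 take 21 → i++
[i=8,j=2] A[i]=27>B[j]=26 take 26 → j++
[i=8,j=3] A[i]=27<=B[j]=30 take 27 → i++
[i=9,j=3] A[i]=29<=B[j]=30 take 29 → i++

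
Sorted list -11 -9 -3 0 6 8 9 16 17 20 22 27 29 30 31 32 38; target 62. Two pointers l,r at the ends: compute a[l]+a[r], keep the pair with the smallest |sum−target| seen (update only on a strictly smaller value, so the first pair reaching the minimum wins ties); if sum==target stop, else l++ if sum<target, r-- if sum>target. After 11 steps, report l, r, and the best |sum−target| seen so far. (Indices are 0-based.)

l=11, r=16, best |Δ|=2

[0,16] -11+38=27 d=35 * → l++
[1,16] -9+38=29 d=33 * → l++
[2,16] -3+38=35 d=27 * → l++
[3,16] 0+38=38 d=24 * → l++
[4,16] 6+38=44 d=18 * → l++
[5,16] 8+38=46 d=16 * → l++
[6,16] 9+38=47 d=15 * → l++
[7,16] 16+38=54 d=8 * → l++
[8,16] 17+38=55 d=7 * → l++
[9,16] 20+38=58 d=4 * → l++
[10,16] 22+38=60 d=2 * → l++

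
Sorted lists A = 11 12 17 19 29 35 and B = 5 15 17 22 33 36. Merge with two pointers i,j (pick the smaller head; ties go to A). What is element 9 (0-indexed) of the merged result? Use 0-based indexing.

merged[9] = 33

i=0 j=0: A[i]=11>B[j]=5 take 5, j++
i=0 j=1: A[i]=11<=B[j]=15 take 11, i++
i=1 j=1: A[i]=12<=B[j]=15 take 12, i++
i=2 j=1: A[i]=17>B[j]=15 take 15, j++
i=2 j=2: A[i]=17<=B[j]=17 take 17, i++
i=3 j=2: A[i]=19>B[j]=17 take 17, j++
i=3 j=3: A[i]=19<=B[j]=22 take 19, i++
i=4 j=3: A[i]=29>B[j]=22 take 22, j++
i=4 j=4: A[i]=29<=B[j]=33 take 29, i++
i=5 j=4: A[i]=35>B[j]=33 take 33, j++
i=5 j=5: A[i]=35<=B[j]=36 take 35, i++
i=6 j=5: A done, take B[j]=36, j++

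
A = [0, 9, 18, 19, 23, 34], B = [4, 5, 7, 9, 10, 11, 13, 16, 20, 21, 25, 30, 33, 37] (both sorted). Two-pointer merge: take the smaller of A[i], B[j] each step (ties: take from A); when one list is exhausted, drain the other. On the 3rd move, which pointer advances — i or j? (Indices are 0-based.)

j

i=0 j=0: A[i]=0<=B[j]=4 take 0, i++
i=1 j=0: A[i]=9>B[j]=4 take 4, j++
i=1 j=1: A[i]=9>B[j]=5 take 5, j++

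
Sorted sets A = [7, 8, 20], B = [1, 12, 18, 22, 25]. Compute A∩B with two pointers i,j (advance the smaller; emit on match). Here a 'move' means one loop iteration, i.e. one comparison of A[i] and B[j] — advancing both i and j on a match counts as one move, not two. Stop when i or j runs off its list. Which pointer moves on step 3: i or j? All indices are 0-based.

i

[i=0,j=0] 7>1 → j++
[i=0,j=1] 7<12 → i++
[i=1,j=1] 8<12 → i++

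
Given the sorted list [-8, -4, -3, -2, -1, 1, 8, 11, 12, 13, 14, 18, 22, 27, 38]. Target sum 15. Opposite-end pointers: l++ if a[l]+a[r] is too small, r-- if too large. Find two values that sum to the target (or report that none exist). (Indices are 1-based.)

(-3, 18)

l=1 r=15: -8+38=30 >15, r--
l=1 r=14: -8+27=19 >15, r--
l=1 r=13: -8+22=14 <15, l++
l=2 r=13: -4+22=18 >15, r--
l=2 r=12: -4+18=14 <15, l++
l=3 r=12: -3+18=15, found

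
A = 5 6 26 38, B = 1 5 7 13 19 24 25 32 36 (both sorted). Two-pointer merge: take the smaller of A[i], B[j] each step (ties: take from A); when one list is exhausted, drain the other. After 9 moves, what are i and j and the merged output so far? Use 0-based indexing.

i=2, j=7, merged so far=[1, 5, 5, 6, 7, 13, 19, 24, 25]

i=0 j=0: A[i]=5>B[j]=1 take 1, j++
i=0 j=1: A[i]=5<=B[j]=5 take 5, i++
i=1 j=1: A[i]=6>B[j]=5 take 5, j++
i=1 j=2: A[i]=6<=B[j]=7 take 6, i++
i=2 j=2: A[i]=26>B[j]=7 take 7, j++
i=2 j=3: A[i]=26>B[j]=13 take 13, j++
i=2 j=4: A[i]=26>B[j]=19 take 19, j++
i=2 j=5: A[i]=26>B[j]=24 take 24, j++
i=2 j=6: A[i]=26>B[j]=25 take 25, j++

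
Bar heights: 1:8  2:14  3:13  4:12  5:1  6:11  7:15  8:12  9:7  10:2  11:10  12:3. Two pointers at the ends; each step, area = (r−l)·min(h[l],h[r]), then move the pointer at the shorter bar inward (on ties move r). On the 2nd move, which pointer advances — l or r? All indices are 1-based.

[1,12] min(8,3)*11=33 best=33 * → r--
[1,11] min(8,10)*10=80 best=80 * → l++

l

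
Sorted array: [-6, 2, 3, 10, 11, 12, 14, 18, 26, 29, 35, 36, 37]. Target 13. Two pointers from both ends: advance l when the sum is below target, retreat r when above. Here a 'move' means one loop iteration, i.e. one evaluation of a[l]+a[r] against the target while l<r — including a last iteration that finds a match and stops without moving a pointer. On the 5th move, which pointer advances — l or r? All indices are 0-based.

l=0 r=12: -6+37=31 >13, r--
l=0 r=11: -6+36=30 >13, r--
l=0 r=10: -6+35=29 >13, r--
l=0 r=9: -6+29=23 >13, r--
l=0 r=8: -6+26=20 >13, r--

r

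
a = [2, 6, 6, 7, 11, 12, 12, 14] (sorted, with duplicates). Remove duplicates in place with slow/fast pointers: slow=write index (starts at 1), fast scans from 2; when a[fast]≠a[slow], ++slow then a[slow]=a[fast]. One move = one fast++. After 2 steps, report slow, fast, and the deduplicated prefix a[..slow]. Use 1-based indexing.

slow=1 fast=2: a[fast]=6≠a[slow]=2 write a[2]=6, slow++,fast++
slow=2 fast=3: a[fast]=6=a[slow] dup, fast++

slow=2, fast=4, prefix=[2, 6]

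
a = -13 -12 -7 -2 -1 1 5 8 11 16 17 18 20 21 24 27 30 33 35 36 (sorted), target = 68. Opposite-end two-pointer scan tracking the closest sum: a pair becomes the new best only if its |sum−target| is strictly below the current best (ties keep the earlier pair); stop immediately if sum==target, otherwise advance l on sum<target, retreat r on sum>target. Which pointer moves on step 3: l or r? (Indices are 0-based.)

[0,19] -13+36=23 d=45 * → l++
[1,19] -12+36=24 d=44 * → l++
[2,19] -7+36=29 d=39 * → l++

l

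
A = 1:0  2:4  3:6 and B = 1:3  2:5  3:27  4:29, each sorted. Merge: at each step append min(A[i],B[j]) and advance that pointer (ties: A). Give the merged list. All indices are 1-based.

i=1 j=1: A[i]=0<=B[j]=3 take 0, i++
i=2 j=1: A[i]=4>B[j]=3 take 3, j++
i=2 j=2: A[i]=4<=B[j]=5 take 4, i++
i=3 j=2: A[i]=6>B[j]=5 take 5, j++
i=3 j=3: A[i]=6<=B[j]=27 take 6, i++
i=4 j=3: A done, take B[j]=27, j++
i=4 j=4: A done, take B[j]=29, j++

[0, 3, 4, 5, 6, 27, 29]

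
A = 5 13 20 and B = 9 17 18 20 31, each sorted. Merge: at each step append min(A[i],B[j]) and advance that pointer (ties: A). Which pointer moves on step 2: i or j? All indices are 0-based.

j

[i=0,j=0] A[i]=5<=B[j]=9 take 5 → i++
[i=1,j=0] A[i]=13>B[j]=9 take 9 → j++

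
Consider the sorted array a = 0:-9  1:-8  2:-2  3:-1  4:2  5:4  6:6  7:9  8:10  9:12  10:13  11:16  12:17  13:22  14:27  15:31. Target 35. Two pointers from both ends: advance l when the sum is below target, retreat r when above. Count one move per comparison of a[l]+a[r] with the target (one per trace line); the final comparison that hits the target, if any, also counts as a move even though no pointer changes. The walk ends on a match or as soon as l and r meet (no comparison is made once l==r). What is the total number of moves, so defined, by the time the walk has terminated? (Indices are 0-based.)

[0,15] -9+31=22 <35 → l++
[1,15] -8+31=23 <35 → l++
[2,15] -2+31=29 <35 → l++
[3,15] -1+31=30 <35 → l++
[4,15] 2+31=33 <35 → l++
[5,15] 4+31=35 → found

6 moves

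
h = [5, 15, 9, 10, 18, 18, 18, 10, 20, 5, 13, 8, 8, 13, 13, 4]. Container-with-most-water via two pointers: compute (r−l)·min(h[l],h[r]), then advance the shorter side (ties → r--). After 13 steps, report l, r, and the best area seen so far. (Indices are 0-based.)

l=6, r=8, best area=169

[0,15] min(5,4)*15=60 best=60 * → r--
[0,14] min(5,13)*14=70 best=70 * → l++
[1,14] min(15,13)*13=169 best=169 * → r--
[1,13] min(15,13)*12=156 best=169 → r--
[1,12] min(15,8)*11=88 best=169 → r--
[1,11] min(15,8)*10=80 best=169 → r--
[1,10] min(15,13)*9=117 best=169 → r--
[1,9] min(15,5)*8=40 best=169 → r--
[1,8] min(15,20)*7=105 best=169 → l++
[2,8] min(9,20)*6=54 best=169 → l++
[3,8] min(10,20)*5=50 best=169 → l++
[4,8] min(18,20)*4=72 best=169 → l++
[5,8] min(18,20)*3=54 best=169 → l++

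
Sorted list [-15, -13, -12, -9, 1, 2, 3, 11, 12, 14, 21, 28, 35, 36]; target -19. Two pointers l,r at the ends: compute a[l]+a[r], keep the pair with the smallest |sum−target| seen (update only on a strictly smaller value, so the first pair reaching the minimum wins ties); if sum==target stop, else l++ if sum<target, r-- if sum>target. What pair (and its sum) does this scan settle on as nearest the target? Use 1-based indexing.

l=1 r=14: -15+36=21 d=40 *, r--
l=1 r=13: -15+35=20 d=39 *, r--
l=1 r=12: -15+28=13 d=32 *, r--
l=1 r=11: -15+21=6 d=25 *, r--
l=1 r=10: -15+14=-1 d=18 *, r--
l=1 r=9: -15+12=-3 d=16 *, r--
l=1 r=8: -15+11=-4 d=15 *, r--
l=1 r=7: -15+3=-12 d=7 *, r--
l=1 r=6: -15+2=-13 d=6 *, r--
l=1 r=5: -15+1=-14 d=5 *, r--
l=1 r=4: -15+-9=-24 d=5, l++
l=2 r=4: -13+-9=-22 d=3 *, l++
l=3 r=4: -12+-9=-21 d=2 *, l++

pair (-12, -9) with sum -21 (|Δ|=2)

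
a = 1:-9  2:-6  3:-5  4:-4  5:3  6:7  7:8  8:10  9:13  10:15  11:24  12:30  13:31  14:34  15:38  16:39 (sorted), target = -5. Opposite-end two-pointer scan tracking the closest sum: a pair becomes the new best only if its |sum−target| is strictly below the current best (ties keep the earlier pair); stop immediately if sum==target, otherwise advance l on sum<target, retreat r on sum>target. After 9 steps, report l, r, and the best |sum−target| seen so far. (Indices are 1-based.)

[1,16] -9+39=30 d=35 * → r--
[1,15] -9+38=29 d=34 * → r--
[1,14] -9+34=25 d=30 * → r--
[1,13] -9+31=22 d=27 * → r--
[1,12] -9+30=21 d=26 * → r--
[1,11] -9+24=15 d=20 * → r--
[1,10] -9+15=6 d=11 * → r--
[1,9] -9+13=4 d=9 * → r--
[1,8] -9+10=1 d=6 * → r--

l=1, r=7, best |Δ|=6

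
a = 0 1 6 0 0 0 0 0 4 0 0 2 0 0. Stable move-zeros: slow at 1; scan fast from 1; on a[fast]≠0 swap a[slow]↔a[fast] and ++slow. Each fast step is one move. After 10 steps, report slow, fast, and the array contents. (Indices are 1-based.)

slow=1 fast=1: a[fast]=0, fast++
slow=1 fast=2: a[fast]=1≠0 swap→a[1]=1, slow++,fast++
slow=2 fast=3: a[fast]=6≠0 swap→a[2]=6, slow++,fast++
slow=3 fast=4: a[fast]=0, fast++
slow=3 fast=5: a[fast]=0, fast++
slow=3 fast=6: a[fast]=0, fast++
slow=3 fast=7: a[fast]=0, fast++
slow=3 fast=8: a[fast]=0, fast++
slow=3 fast=9: a[fast]=4≠0 swap→a[3]=4, slow++,fast++
slow=4 fast=10: a[fast]=0, fast++

slow=4, fast=11, a=[1, 6, 4, 0, 0, 0, 0, 0, 0, 0, 0, 2, 0, 0]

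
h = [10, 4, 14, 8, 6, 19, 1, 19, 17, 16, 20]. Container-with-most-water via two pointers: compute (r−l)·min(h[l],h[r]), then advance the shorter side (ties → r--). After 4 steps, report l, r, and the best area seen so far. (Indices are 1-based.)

[1,11] min(10,20)*10=100 best=100 * → l++
[2,11] min(4,20)*9=36 best=100 → l++
[3,11] min(14,20)*8=112 best=112 * → l++
[4,11] min(8,20)*7=56 best=112 → l++

l=5, r=11, best area=112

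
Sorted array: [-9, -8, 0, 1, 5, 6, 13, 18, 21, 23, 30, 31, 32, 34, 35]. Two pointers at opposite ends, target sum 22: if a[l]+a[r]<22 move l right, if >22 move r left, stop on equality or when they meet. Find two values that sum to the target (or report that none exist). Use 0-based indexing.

(-9, 31)

[0,14] -9+35=26 >22 → r--
[0,13] -9+34=25 >22 → r--
[0,12] -9+32=23 >22 → r--
[0,11] -9+31=22 → found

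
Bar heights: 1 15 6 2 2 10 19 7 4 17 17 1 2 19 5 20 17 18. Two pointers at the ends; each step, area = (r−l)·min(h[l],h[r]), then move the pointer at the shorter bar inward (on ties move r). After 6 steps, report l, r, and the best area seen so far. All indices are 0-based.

l=6, r=17, best area=240

[0,17] min(1,18)*17=17 best=17 * → l++
[1,17] min(15,18)*16=240 best=240 * → l++
[2,17] min(6,18)*15=90 best=240 → l++
[3,17] min(2,18)*14=28 best=240 → l++
[4,17] min(2,18)*13=26 best=240 → l++
[5,17] min(10,18)*12=120 best=240 → l++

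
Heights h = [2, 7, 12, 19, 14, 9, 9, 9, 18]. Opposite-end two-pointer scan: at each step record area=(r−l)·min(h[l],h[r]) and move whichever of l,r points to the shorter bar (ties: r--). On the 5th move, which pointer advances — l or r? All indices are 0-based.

r

[0,8] min(2,18)*8=16 best=16 * → l++
[1,8] min(7,18)*7=49 best=49 * → l++
[2,8] min(12,18)*6=72 best=72 * → l++
[3,8] min(19,18)*5=90 best=90 * → r--
[3,7] min(19,9)*4=36 best=90 → r--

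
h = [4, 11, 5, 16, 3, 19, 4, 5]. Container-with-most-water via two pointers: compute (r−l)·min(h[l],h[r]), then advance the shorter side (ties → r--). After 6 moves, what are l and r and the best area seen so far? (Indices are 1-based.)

l=5, r=6, best area=44

l=1 r=8: min(4,5)*7=28 best=28 *, l++
l=2 r=8: min(11,5)*6=30 best=30 *, r--
l=2 r=7: min(11,4)*5=20 best=30, r--
l=2 r=6: min(11,19)*4=44 best=44 *, l++
l=3 r=6: min(5,19)*3=15 best=44, l++
l=4 r=6: min(16,19)*2=32 best=44, l++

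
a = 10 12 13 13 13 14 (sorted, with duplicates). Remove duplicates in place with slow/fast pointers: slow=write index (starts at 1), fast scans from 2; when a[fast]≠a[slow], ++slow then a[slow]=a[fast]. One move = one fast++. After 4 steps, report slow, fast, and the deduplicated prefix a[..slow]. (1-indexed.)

slow=3, fast=6, prefix=[10, 12, 13]

(s=1,f=2) a[fast]=12≠a[slow]=10 write a[2]=12 → slow++,fast++
(s=2,f=3) a[fast]=13≠a[slow]=12 write a[3]=13 → slow++,fast++
(s=3,f=4) a[fast]=13=a[slow] dup → fast++
(s=3,f=5) a[fast]=13=a[slow] dup → fast++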